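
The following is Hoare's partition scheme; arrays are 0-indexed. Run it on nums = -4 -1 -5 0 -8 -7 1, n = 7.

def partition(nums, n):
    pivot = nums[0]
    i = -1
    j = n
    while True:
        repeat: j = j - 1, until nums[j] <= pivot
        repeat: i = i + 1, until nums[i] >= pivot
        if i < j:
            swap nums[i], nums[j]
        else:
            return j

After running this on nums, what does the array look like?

pivot=-4
j stops at 5 (-7), i stops at 0 (-4); swap ⇒ -7 -1 -5 0 -8 -4 1
j stops at 4 (-8), i stops at 1 (-1); swap ⇒ -7 -8 -5 0 -1 -4 1
j stops at 2, i stops at 3; i≥j ⇒ return 2. nums=-7 -8 -5 0 -1 -4 1

-7 -8 -5 0 -1 -4 1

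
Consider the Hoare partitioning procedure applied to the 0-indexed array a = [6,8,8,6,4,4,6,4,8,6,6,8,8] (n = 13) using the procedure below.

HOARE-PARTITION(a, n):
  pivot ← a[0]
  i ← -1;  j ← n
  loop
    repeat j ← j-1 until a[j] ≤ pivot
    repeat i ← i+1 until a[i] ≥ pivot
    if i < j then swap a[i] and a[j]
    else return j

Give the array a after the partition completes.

[6,6,4,6,4,4,6,8,8,8,6,8,8]

pivot = a[0] = 6; i = -1, j = 13
j→10 (a[10]=6≤6), i→0 (a[0]=6≥6); i<j, swap → [6,8,8,6,4,4,6,4,8,6,6,8,8]
j→9 (a[9]=6≤6), i→1 (a[1]=8≥6); i<j, swap → [6,6,8,6,4,4,6,4,8,8,6,8,8]
j→7 (a[7]=4≤6), i→2 (a[2]=8≥6); i<j, swap → [6,6,4,6,4,4,6,8,8,8,6,8,8]
j→6 (a[6]=6≤6), i→3 (a[3]=6≥6); i<j, swap → [6,6,4,6,4,4,6,8,8,8,6,8,8]
j→5, i→6; i≥j, return j=5. a = [6,6,4,6,4,4,6,8,8,8,6,8,8]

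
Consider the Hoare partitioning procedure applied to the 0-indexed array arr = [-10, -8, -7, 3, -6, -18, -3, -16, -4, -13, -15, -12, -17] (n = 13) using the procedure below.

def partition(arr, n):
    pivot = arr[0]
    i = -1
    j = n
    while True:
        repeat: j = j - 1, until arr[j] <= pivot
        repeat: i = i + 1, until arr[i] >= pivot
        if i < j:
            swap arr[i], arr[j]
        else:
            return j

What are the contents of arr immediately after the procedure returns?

pivot=-10
j stops at 12 (-17), i stops at 0 (-10); swap ⇒ [-17, -8, -7, 3, -6, -18, -3, -16, -4, -13, -15, -12, -10]
j stops at 11 (-12), i stops at 1 (-8); swap ⇒ [-17, -12, -7, 3, -6, -18, -3, -16, -4, -13, -15, -8, -10]
j stops at 10 (-15), i stops at 2 (-7); swap ⇒ [-17, -12, -15, 3, -6, -18, -3, -16, -4, -13, -7, -8, -10]
j stops at 9 (-13), i stops at 3 (3); swap ⇒ [-17, -12, -15, -13, -6, -18, -3, -16, -4, 3, -7, -8, -10]
j stops at 7 (-16), i stops at 4 (-6); swap ⇒ [-17, -12, -15, -13, -16, -18, -3, -6, -4, 3, -7, -8, -10]
j stops at 5, i stops at 6; i≥j ⇒ return 5. arr=[-17, -12, -15, -13, -16, -18, -3, -6, -4, 3, -7, -8, -10]

[-17, -12, -15, -13, -16, -18, -3, -6, -4, 3, -7, -8, -10]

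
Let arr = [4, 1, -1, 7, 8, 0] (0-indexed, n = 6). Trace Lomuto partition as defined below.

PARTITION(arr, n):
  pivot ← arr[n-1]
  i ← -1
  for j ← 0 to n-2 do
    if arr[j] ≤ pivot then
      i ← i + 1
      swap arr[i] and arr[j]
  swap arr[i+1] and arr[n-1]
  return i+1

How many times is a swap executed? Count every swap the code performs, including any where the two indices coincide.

2

pivot = arr[5] = 0; i = -1
j=0: arr[0]=4 > 0 → no swap
j=1: arr[1]=1 > 0 → no swap
j=2: arr[2]=-1 ≤ 0 → i=0, swap arr[0],arr[2] → [-1, 1, 4, 7, 8, 0]
j=3: arr[3]=7 > 0 → no swap
j=4: arr[4]=8 > 0 → no swap
final swap arr[1],arr[5] → [-1, 0, 4, 7, 8, 1]; return 1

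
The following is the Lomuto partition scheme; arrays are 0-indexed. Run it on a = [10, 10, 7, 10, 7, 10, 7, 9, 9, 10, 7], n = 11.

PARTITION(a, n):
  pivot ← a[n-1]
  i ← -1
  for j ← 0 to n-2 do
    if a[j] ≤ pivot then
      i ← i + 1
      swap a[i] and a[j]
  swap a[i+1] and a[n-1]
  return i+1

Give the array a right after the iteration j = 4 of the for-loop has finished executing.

[7, 7, 10, 10, 10, 10, 7, 9, 9, 10, 7]

pivot = a[10] = 7; i = -1
j=0: a[0]=10 > 7 → no swap
j=1: a[1]=10 > 7 → no swap
j=2: a[2]=7 ≤ 7 → i=0, swap a[0],a[2] → [7, 10, 10, 10, 7, 10, 7, 9, 9, 10, 7]
j=3: a[3]=10 > 7 → no swap
j=4: a[4]=7 ≤ 7 → i=1, swap a[1],a[4] → [7, 7, 10, 10, 10, 10, 7, 9, 9, 10, 7]
(after j=4) a = [7, 7, 10, 10, 10, 10, 7, 9, 9, 10, 7]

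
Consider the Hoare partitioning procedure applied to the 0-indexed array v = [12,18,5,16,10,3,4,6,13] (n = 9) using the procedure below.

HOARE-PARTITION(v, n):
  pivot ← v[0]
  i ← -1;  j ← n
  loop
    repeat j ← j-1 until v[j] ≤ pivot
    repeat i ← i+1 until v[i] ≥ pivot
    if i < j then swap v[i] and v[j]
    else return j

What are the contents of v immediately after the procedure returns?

[6,4,5,3,10,16,18,12,13]

pivot=12
j stops at 7 (6), i stops at 0 (12); swap ⇒ [6,18,5,16,10,3,4,12,13]
j stops at 6 (4), i stops at 1 (18); swap ⇒ [6,4,5,16,10,3,18,12,13]
j stops at 5 (3), i stops at 3 (16); swap ⇒ [6,4,5,3,10,16,18,12,13]
j stops at 4, i stops at 5; i≥j ⇒ return 4. v=[6,4,5,3,10,16,18,12,13]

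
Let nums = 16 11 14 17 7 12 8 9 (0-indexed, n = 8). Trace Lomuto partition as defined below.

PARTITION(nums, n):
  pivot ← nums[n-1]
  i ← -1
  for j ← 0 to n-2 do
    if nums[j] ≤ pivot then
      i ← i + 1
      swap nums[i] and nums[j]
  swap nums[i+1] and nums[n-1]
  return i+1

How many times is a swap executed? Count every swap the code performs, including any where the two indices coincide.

pivot = nums[7] = 9; i = -1
j=0: nums[0]=16 > 9 → no swap
j=1: nums[1]=11 > 9 → no swap
j=2: nums[2]=14 > 9 → no swap
j=3: nums[3]=17 > 9 → no swap
j=4: nums[4]=7 ≤ 9 → i=0, swap nums[0],nums[4] → 7 11 14 17 16 12 8 9
j=5: nums[5]=12 > 9 → no swap
j=6: nums[6]=8 ≤ 9 → i=1, swap nums[1],nums[6] → 7 8 14 17 16 12 11 9
final swap nums[2],nums[7] → 7 8 9 17 16 12 11 14; return 2

3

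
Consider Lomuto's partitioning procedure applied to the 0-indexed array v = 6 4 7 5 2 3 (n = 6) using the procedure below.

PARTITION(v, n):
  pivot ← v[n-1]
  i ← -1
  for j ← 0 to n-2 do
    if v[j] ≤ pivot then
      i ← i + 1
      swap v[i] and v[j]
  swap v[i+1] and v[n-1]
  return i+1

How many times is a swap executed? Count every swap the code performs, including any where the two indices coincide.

2

pivot=3, i=-1
j=0: 6>3, skip
j=1: 4>3, skip
j=2: 7>3, skip
j=3: 5>3, skip
j=4: 2≤3, i=0, swap(0,4) ⇒ 2 4 7 5 6 3
swap(1,5) ⇒ 2 3 7 5 6 4; return 1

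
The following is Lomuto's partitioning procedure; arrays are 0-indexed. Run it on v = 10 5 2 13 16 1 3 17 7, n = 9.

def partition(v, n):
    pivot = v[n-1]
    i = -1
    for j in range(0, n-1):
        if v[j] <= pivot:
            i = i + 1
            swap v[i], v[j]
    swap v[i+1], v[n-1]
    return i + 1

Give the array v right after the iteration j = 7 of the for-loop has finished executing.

pivot=7, i=-1
j=0: 10>7, skip
j=1: 5≤7, i=0, swap(0,1) ⇒ 5 10 2 13 16 1 3 17 7
j=2: 2≤7, i=1, swap(1,2) ⇒ 5 2 10 13 16 1 3 17 7
j=3: 13>7, skip
j=4: 16>7, skip
j=5: 1≤7, i=2, swap(2,5) ⇒ 5 2 1 13 16 10 3 17 7
j=6: 3≤7, i=3, swap(3,6) ⇒ 5 2 1 3 16 10 13 17 7
j=7: 17>7, skip
(after j=7) v = 5 2 1 3 16 10 13 17 7

5 2 1 3 16 10 13 17 7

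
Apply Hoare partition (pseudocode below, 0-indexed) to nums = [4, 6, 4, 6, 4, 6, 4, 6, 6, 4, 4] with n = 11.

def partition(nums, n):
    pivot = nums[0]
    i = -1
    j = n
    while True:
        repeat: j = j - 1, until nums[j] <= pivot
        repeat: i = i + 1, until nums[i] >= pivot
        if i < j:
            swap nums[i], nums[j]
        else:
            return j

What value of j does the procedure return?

pivot = nums[0] = 4; i = -1, j = 11
j→10 (nums[10]=4≤4), i→0 (nums[0]=4≥4); i<j, swap → [4, 6, 4, 6, 4, 6, 4, 6, 6, 4, 4]
j→9 (nums[9]=4≤4), i→1 (nums[1]=6≥4); i<j, swap → [4, 4, 4, 6, 4, 6, 4, 6, 6, 6, 4]
j→6 (nums[6]=4≤4), i→2 (nums[2]=4≥4); i<j, swap → [4, 4, 4, 6, 4, 6, 4, 6, 6, 6, 4]
j→4 (nums[4]=4≤4), i→3 (nums[3]=6≥4); i<j, swap → [4, 4, 4, 4, 6, 6, 4, 6, 6, 6, 4]
j→3, i→4; i≥j, return j=3. nums = [4, 4, 4, 4, 6, 6, 4, 6, 6, 6, 4]

3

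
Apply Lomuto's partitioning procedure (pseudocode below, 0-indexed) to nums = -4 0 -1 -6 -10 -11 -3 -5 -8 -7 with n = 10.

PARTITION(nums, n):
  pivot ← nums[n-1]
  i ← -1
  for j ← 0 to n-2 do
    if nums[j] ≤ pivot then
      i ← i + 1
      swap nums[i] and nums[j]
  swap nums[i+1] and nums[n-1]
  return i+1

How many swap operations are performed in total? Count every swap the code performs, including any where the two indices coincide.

4

pivot = nums[9] = -7; i = -1
j=0: nums[0]=-4 > -7 → no swap
j=1: nums[1]=0 > -7 → no swap
j=2: nums[2]=-1 > -7 → no swap
j=3: nums[3]=-6 > -7 → no swap
j=4: nums[4]=-10 ≤ -7 → i=0, swap nums[0],nums[4] → -10 0 -1 -6 -4 -11 -3 -5 -8 -7
j=5: nums[5]=-11 ≤ -7 → i=1, swap nums[1],nums[5] → -10 -11 -1 -6 -4 0 -3 -5 -8 -7
j=6: nums[6]=-3 > -7 → no swap
j=7: nums[7]=-5 > -7 → no swap
j=8: nums[8]=-8 ≤ -7 → i=2, swap nums[2],nums[8] → -10 -11 -8 -6 -4 0 -3 -5 -1 -7
final swap nums[3],nums[9] → -10 -11 -8 -7 -4 0 -3 -5 -1 -6; return 3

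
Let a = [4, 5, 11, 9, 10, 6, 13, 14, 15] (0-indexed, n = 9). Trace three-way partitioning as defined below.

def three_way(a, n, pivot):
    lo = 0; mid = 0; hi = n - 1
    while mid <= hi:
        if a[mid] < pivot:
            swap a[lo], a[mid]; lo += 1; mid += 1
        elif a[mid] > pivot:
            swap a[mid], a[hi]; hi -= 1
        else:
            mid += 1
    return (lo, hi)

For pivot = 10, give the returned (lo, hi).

pivot = 10; lo=0, mid=0, hi=8
a[mid]=4<10: swap a[0],a[0]; lo=1,mid=1 → [4, 5, 11, 9, 10, 6, 13, 14, 15]
a[mid]=5<10: swap a[1],a[1]; lo=2,mid=2 → [4, 5, 11, 9, 10, 6, 13, 14, 15]
a[mid]=11>10: swap a[2],a[8]; hi=7 → [4, 5, 15, 9, 10, 6, 13, 14, 11]
a[mid]=15>10: swap a[2],a[7]; hi=6 → [4, 5, 14, 9, 10, 6, 13, 15, 11]
a[mid]=14>10: swap a[2],a[6]; hi=5 → [4, 5, 13, 9, 10, 6, 14, 15, 11]
a[mid]=13>10: swap a[2],a[5]; hi=4 → [4, 5, 6, 9, 10, 13, 14, 15, 11]
a[mid]=6<10: swap a[2],a[2]; lo=3,mid=3 → [4, 5, 6, 9, 10, 13, 14, 15, 11]
a[mid]=9<10: swap a[3],a[3]; lo=4,mid=4 → [4, 5, 6, 9, 10, 13, 14, 15, 11]
a[mid]=10=10: mid=5
end: lo=4, hi=4; a = [4, 5, 6, 9, 10, 13, 14, 15, 11]

(4, 4)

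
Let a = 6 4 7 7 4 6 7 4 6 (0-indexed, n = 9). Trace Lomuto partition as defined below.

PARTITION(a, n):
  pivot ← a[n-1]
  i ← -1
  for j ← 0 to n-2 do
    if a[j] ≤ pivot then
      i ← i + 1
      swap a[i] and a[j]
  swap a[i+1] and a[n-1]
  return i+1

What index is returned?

pivot=6, i=-1
j=0: 6≤6, i=0, swap(0,0) ⇒ 6 4 7 7 4 6 7 4 6
j=1: 4≤6, i=1, swap(1,1) ⇒ 6 4 7 7 4 6 7 4 6
j=2: 7>6, skip
j=3: 7>6, skip
j=4: 4≤6, i=2, swap(2,4) ⇒ 6 4 4 7 7 6 7 4 6
j=5: 6≤6, i=3, swap(3,5) ⇒ 6 4 4 6 7 7 7 4 6
j=6: 7>6, skip
j=7: 4≤6, i=4, swap(4,7) ⇒ 6 4 4 6 4 7 7 7 6
swap(5,8) ⇒ 6 4 4 6 4 6 7 7 7; return 5

5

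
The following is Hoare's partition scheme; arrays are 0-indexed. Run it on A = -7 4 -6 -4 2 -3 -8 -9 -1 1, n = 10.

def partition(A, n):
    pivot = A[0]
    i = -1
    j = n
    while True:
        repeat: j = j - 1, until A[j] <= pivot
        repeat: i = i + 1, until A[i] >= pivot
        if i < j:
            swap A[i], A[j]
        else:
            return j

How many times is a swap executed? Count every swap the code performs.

pivot = A[0] = -7; i = -1, j = 10
j→7 (A[7]=-9≤-7), i→0 (A[0]=-7≥-7); i<j, swap → -9 4 -6 -4 2 -3 -8 -7 -1 1
j→6 (A[6]=-8≤-7), i→1 (A[1]=4≥-7); i<j, swap → -9 -8 -6 -4 2 -3 4 -7 -1 1
j→1, i→2; i≥j, return j=1. A = -9 -8 -6 -4 2 -3 4 -7 -1 1

2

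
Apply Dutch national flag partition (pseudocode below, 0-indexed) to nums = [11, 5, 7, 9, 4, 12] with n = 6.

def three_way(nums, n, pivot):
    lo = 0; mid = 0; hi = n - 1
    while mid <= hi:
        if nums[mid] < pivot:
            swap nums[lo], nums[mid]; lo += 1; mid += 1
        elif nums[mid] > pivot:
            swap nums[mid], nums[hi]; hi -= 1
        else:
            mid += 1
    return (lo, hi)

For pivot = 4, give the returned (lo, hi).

pivot = 4; lo=0, mid=0, hi=5
nums[mid]=11>4: swap nums[0],nums[5]; hi=4 → [12, 5, 7, 9, 4, 11]
nums[mid]=12>4: swap nums[0],nums[4]; hi=3 → [4, 5, 7, 9, 12, 11]
nums[mid]=4=4: mid=1
nums[mid]=5>4: swap nums[1],nums[3]; hi=2 → [4, 9, 7, 5, 12, 11]
nums[mid]=9>4: swap nums[1],nums[2]; hi=1 → [4, 7, 9, 5, 12, 11]
nums[mid]=7>4: swap nums[1],nums[1]; hi=0 → [4, 7, 9, 5, 12, 11]
end: lo=0, hi=0; nums = [4, 7, 9, 5, 12, 11]

(0, 0)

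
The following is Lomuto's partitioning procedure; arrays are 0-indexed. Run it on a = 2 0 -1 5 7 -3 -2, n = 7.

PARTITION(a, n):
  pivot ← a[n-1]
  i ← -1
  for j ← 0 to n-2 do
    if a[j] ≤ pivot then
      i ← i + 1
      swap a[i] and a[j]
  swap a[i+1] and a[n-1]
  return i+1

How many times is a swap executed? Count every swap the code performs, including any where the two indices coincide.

pivot=-2, i=-1
j=0: 2>-2, skip
j=1: 0>-2, skip
j=2: -1>-2, skip
j=3: 5>-2, skip
j=4: 7>-2, skip
j=5: -3≤-2, i=0, swap(0,5) ⇒ -3 0 -1 5 7 2 -2
swap(1,6) ⇒ -3 -2 -1 5 7 2 0; return 1

2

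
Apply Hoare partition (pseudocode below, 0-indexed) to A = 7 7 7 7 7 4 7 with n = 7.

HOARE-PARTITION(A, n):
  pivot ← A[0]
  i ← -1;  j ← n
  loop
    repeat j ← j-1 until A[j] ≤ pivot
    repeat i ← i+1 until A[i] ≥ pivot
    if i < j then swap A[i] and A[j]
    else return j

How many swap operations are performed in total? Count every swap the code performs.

pivot = A[0] = 7; i = -1, j = 7
j→6 (A[6]=7≤7), i→0 (A[0]=7≥7); i<j, swap → 7 7 7 7 7 4 7
j→5 (A[5]=4≤7), i→1 (A[1]=7≥7); i<j, swap → 7 4 7 7 7 7 7
j→4 (A[4]=7≤7), i→2 (A[2]=7≥7); i<j, swap → 7 4 7 7 7 7 7
j→3, i→3; i≥j, return j=3. A = 7 4 7 7 7 7 7

3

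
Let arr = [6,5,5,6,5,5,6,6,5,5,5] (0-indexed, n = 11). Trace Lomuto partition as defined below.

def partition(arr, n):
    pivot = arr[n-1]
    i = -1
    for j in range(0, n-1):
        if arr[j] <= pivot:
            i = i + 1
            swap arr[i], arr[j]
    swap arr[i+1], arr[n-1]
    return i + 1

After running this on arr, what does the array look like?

[5,5,5,5,5,5,5,6,6,6,6]

pivot=5, i=-1
j=0: 6>5, skip
j=1: 5≤5, i=0, swap(0,1) ⇒ [5,6,5,6,5,5,6,6,5,5,5]
j=2: 5≤5, i=1, swap(1,2) ⇒ [5,5,6,6,5,5,6,6,5,5,5]
j=3: 6>5, skip
j=4: 5≤5, i=2, swap(2,4) ⇒ [5,5,5,6,6,5,6,6,5,5,5]
j=5: 5≤5, i=3, swap(3,5) ⇒ [5,5,5,5,6,6,6,6,5,5,5]
j=6: 6>5, skip
j=7: 6>5, skip
j=8: 5≤5, i=4, swap(4,8) ⇒ [5,5,5,5,5,6,6,6,6,5,5]
j=9: 5≤5, i=5, swap(5,9) ⇒ [5,5,5,5,5,5,6,6,6,6,5]
swap(6,10) ⇒ [5,5,5,5,5,5,5,6,6,6,6]; return 6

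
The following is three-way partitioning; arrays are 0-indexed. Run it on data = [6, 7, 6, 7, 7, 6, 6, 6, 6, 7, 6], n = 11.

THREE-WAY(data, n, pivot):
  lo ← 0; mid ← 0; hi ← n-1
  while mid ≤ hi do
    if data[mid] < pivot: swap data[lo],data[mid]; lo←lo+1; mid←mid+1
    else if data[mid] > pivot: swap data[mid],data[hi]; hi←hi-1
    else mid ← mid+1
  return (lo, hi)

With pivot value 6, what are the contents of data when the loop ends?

pivot = 6; lo=0, mid=0, hi=10
data[mid]=6=6: mid=1
data[mid]=7>6: swap data[1],data[10]; hi=9 → [6, 6, 6, 7, 7, 6, 6, 6, 6, 7, 7]
data[mid]=6=6: mid=2
data[mid]=6=6: mid=3
data[mid]=7>6: swap data[3],data[9]; hi=8 → [6, 6, 6, 7, 7, 6, 6, 6, 6, 7, 7]
data[mid]=7>6: swap data[3],data[8]; hi=7 → [6, 6, 6, 6, 7, 6, 6, 6, 7, 7, 7]
data[mid]=6=6: mid=4
data[mid]=7>6: swap data[4],data[7]; hi=6 → [6, 6, 6, 6, 6, 6, 6, 7, 7, 7, 7]
data[mid]=6=6: mid=5
data[mid]=6=6: mid=6
data[mid]=6=6: mid=7
end: lo=0, hi=6; data = [6, 6, 6, 6, 6, 6, 6, 7, 7, 7, 7]

[6, 6, 6, 6, 6, 6, 6, 7, 7, 7, 7]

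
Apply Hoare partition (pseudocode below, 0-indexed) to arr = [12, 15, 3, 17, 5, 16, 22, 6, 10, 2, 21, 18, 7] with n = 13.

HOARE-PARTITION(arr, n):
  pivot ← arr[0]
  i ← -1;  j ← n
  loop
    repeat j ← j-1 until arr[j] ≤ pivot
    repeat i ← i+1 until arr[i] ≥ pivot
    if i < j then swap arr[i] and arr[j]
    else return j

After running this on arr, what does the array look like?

pivot=12
j stops at 12 (7), i stops at 0 (12); swap ⇒ [7, 15, 3, 17, 5, 16, 22, 6, 10, 2, 21, 18, 12]
j stops at 9 (2), i stops at 1 (15); swap ⇒ [7, 2, 3, 17, 5, 16, 22, 6, 10, 15, 21, 18, 12]
j stops at 8 (10), i stops at 3 (17); swap ⇒ [7, 2, 3, 10, 5, 16, 22, 6, 17, 15, 21, 18, 12]
j stops at 7 (6), i stops at 5 (16); swap ⇒ [7, 2, 3, 10, 5, 6, 22, 16, 17, 15, 21, 18, 12]
j stops at 5, i stops at 6; i≥j ⇒ return 5. arr=[7, 2, 3, 10, 5, 6, 22, 16, 17, 15, 21, 18, 12]

[7, 2, 3, 10, 5, 6, 22, 16, 17, 15, 21, 18, 12]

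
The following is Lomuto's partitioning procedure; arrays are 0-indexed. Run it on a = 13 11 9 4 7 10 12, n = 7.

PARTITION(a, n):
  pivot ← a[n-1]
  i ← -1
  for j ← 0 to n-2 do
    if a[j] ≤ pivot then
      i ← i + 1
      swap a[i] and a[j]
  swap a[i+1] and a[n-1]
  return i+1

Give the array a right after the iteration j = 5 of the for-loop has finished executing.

pivot=12, i=-1
j=0: 13>12, skip
j=1: 11≤12, i=0, swap(0,1) ⇒ 11 13 9 4 7 10 12
j=2: 9≤12, i=1, swap(1,2) ⇒ 11 9 13 4 7 10 12
j=3: 4≤12, i=2, swap(2,3) ⇒ 11 9 4 13 7 10 12
j=4: 7≤12, i=3, swap(3,4) ⇒ 11 9 4 7 13 10 12
j=5: 10≤12, i=4, swap(4,5) ⇒ 11 9 4 7 10 13 12
(after j=5) a = 11 9 4 7 10 13 12

11 9 4 7 10 13 12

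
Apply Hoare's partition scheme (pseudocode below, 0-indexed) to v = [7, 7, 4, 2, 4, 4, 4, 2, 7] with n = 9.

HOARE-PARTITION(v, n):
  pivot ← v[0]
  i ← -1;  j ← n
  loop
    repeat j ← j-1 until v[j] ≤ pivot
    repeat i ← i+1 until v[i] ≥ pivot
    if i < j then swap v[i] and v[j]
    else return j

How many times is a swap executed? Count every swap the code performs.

2

pivot=7
j stops at 8 (7), i stops at 0 (7); swap ⇒ [7, 7, 4, 2, 4, 4, 4, 2, 7]
j stops at 7 (2), i stops at 1 (7); swap ⇒ [7, 2, 4, 2, 4, 4, 4, 7, 7]
j stops at 6, i stops at 7; i≥j ⇒ return 6. v=[7, 2, 4, 2, 4, 4, 4, 7, 7]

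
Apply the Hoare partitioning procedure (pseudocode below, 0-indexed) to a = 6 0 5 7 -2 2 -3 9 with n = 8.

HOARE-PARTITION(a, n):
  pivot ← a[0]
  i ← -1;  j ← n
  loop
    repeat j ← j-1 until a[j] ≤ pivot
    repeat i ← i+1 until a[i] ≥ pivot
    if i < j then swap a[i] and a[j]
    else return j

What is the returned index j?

pivot = a[0] = 6; i = -1, j = 8
j→6 (a[6]=-3≤6), i→0 (a[0]=6≥6); i<j, swap → -3 0 5 7 -2 2 6 9
j→5 (a[5]=2≤6), i→3 (a[3]=7≥6); i<j, swap → -3 0 5 2 -2 7 6 9
j→4, i→5; i≥j, return j=4. a = -3 0 5 2 -2 7 6 9

4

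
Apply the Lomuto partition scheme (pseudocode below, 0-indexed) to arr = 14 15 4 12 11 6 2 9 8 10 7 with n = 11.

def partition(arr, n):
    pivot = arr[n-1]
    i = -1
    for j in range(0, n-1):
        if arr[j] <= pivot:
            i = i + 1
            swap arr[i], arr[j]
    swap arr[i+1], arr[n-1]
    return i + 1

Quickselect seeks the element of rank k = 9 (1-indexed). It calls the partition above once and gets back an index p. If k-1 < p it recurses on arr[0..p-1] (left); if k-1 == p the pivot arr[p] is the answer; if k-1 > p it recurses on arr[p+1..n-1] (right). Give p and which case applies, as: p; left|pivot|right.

3; right

pivot=7, i=-1
j=0: 14>7, skip
j=1: 15>7, skip
j=2: 4≤7, i=0, swap(0,2) ⇒ 4 15 14 12 11 6 2 9 8 10 7
j=3: 12>7, skip
j=4: 11>7, skip
j=5: 6≤7, i=1, swap(1,5) ⇒ 4 6 14 12 11 15 2 9 8 10 7
j=6: 2≤7, i=2, swap(2,6) ⇒ 4 6 2 12 11 15 14 9 8 10 7
j=7: 9>7, skip
j=8: 8>7, skip
j=9: 10>7, skip
swap(3,10) ⇒ 4 6 2 7 11 15 14 9 8 10 12; return 3
p = 3; k-1 = 8 > 3 ⇒ right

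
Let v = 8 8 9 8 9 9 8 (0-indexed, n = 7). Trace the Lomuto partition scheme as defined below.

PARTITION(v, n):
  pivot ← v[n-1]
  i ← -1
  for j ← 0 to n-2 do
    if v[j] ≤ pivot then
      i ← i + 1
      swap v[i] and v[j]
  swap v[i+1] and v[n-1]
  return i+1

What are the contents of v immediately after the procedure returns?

pivot=8, i=-1
j=0: 8≤8, i=0, swap(0,0) ⇒ 8 8 9 8 9 9 8
j=1: 8≤8, i=1, swap(1,1) ⇒ 8 8 9 8 9 9 8
j=2: 9>8, skip
j=3: 8≤8, i=2, swap(2,3) ⇒ 8 8 8 9 9 9 8
j=4: 9>8, skip
j=5: 9>8, skip
swap(3,6) ⇒ 8 8 8 8 9 9 9; return 3

8 8 8 8 9 9 9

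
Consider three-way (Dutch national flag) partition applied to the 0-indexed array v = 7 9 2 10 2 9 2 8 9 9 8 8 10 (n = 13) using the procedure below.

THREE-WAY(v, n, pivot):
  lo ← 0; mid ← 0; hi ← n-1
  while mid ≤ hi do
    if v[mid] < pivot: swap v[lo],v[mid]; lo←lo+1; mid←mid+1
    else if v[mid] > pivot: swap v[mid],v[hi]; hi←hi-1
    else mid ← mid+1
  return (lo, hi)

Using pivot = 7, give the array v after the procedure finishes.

2 2 2 7 9 10 8 9 9 8 8 10 9

pivot = 7; lo=0, mid=0, hi=12
v[mid]=7=7: mid=1
v[mid]=9>7: swap v[1],v[12]; hi=11 → 7 10 2 10 2 9 2 8 9 9 8 8 9
v[mid]=10>7: swap v[1],v[11]; hi=10 → 7 8 2 10 2 9 2 8 9 9 8 10 9
v[mid]=8>7: swap v[1],v[10]; hi=9 → 7 8 2 10 2 9 2 8 9 9 8 10 9
v[mid]=8>7: swap v[1],v[9]; hi=8 → 7 9 2 10 2 9 2 8 9 8 8 10 9
v[mid]=9>7: swap v[1],v[8]; hi=7 → 7 9 2 10 2 9 2 8 9 8 8 10 9
v[mid]=9>7: swap v[1],v[7]; hi=6 → 7 8 2 10 2 9 2 9 9 8 8 10 9
v[mid]=8>7: swap v[1],v[6]; hi=5 → 7 2 2 10 2 9 8 9 9 8 8 10 9
v[mid]=2<7: swap v[0],v[1]; lo=1,mid=2 → 2 7 2 10 2 9 8 9 9 8 8 10 9
v[mid]=2<7: swap v[1],v[2]; lo=2,mid=3 → 2 2 7 10 2 9 8 9 9 8 8 10 9
v[mid]=10>7: swap v[3],v[5]; hi=4 → 2 2 7 9 2 10 8 9 9 8 8 10 9
v[mid]=9>7: swap v[3],v[4]; hi=3 → 2 2 7 2 9 10 8 9 9 8 8 10 9
v[mid]=2<7: swap v[2],v[3]; lo=3,mid=4 → 2 2 2 7 9 10 8 9 9 8 8 10 9
end: lo=3, hi=3; v = 2 2 2 7 9 10 8 9 9 8 8 10 9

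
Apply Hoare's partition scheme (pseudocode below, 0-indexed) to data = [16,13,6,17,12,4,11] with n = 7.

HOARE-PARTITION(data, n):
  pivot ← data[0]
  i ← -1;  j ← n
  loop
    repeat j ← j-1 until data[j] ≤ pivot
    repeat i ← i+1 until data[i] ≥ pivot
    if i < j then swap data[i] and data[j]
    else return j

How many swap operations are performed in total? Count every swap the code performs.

pivot = data[0] = 16; i = -1, j = 7
j→6 (data[6]=11≤16), i→0 (data[0]=16≥16); i<j, swap → [11,13,6,17,12,4,16]
j→5 (data[5]=4≤16), i→3 (data[3]=17≥16); i<j, swap → [11,13,6,4,12,17,16]
j→4, i→5; i≥j, return j=4. data = [11,13,6,4,12,17,16]

2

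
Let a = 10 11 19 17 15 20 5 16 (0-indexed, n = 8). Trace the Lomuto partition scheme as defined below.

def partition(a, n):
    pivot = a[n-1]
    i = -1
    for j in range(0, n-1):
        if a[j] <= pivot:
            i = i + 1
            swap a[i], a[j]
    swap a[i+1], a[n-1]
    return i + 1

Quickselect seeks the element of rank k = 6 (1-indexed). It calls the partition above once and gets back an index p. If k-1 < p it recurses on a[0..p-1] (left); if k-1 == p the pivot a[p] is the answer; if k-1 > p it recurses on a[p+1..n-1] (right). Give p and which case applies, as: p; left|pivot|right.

pivot = a[7] = 16; i = -1
j=0: a[0]=10 ≤ 16 → i=0, swap a[0],a[0] (no change) → 10 11 19 17 15 20 5 16
j=1: a[1]=11 ≤ 16 → i=1, swap a[1],a[1] (no change) → 10 11 19 17 15 20 5 16
j=2: a[2]=19 > 16 → no swap
j=3: a[3]=17 > 16 → no swap
j=4: a[4]=15 ≤ 16 → i=2, swap a[2],a[4] → 10 11 15 17 19 20 5 16
j=5: a[5]=20 > 16 → no swap
j=6: a[6]=5 ≤ 16 → i=3, swap a[3],a[6] → 10 11 15 5 19 20 17 16
final swap a[4],a[7] → 10 11 15 5 16 20 17 19; return 4
p = 4; k-1 = 5 > 4 ⇒ right

4; right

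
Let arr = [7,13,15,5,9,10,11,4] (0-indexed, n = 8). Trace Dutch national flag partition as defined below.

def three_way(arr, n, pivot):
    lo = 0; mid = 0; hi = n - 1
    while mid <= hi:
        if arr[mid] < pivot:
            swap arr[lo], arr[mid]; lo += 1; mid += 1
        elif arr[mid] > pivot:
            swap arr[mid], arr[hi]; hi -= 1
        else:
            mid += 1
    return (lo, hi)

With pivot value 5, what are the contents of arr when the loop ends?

[4,5,15,9,10,11,13,7]

lo=0 mid=0 hi=7
7>5: swap(0,7), hi=6 ⇒ [4,13,15,5,9,10,11,7]
4<5: swap(0,0), lo=1 mid=1 ⇒ [4,13,15,5,9,10,11,7]
13>5: swap(1,6), hi=5 ⇒ [4,11,15,5,9,10,13,7]
11>5: swap(1,5), hi=4 ⇒ [4,10,15,5,9,11,13,7]
10>5: swap(1,4), hi=3 ⇒ [4,9,15,5,10,11,13,7]
9>5: swap(1,3), hi=2 ⇒ [4,5,15,9,10,11,13,7]
5=5: mid=2
15>5: swap(2,2), hi=1 ⇒ [4,5,15,9,10,11,13,7]
done. lo=1 hi=1; arr=[4,5,15,9,10,11,13,7]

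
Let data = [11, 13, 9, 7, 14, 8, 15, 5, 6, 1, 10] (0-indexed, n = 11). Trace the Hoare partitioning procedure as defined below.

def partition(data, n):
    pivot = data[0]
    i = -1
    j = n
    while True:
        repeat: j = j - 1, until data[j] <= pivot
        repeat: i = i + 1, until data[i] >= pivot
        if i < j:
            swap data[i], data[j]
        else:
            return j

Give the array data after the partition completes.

pivot = data[0] = 11; i = -1, j = 11
j→10 (data[10]=10≤11), i→0 (data[0]=11≥11); i<j, swap → [10, 13, 9, 7, 14, 8, 15, 5, 6, 1, 11]
j→9 (data[9]=1≤11), i→1 (data[1]=13≥11); i<j, swap → [10, 1, 9, 7, 14, 8, 15, 5, 6, 13, 11]
j→8 (data[8]=6≤11), i→4 (data[4]=14≥11); i<j, swap → [10, 1, 9, 7, 6, 8, 15, 5, 14, 13, 11]
j→7 (data[7]=5≤11), i→6 (data[6]=15≥11); i<j, swap → [10, 1, 9, 7, 6, 8, 5, 15, 14, 13, 11]
j→6, i→7; i≥j, return j=6. data = [10, 1, 9, 7, 6, 8, 5, 15, 14, 13, 11]

[10, 1, 9, 7, 6, 8, 5, 15, 14, 13, 11]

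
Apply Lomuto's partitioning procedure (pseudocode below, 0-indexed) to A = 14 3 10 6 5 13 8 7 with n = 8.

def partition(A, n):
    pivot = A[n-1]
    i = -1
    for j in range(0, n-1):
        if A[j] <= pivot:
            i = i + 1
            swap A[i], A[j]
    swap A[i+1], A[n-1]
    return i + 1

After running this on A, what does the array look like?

pivot = A[7] = 7; i = -1
j=0: A[0]=14 > 7 → no swap
j=1: A[1]=3 ≤ 7 → i=0, swap A[0],A[1] → 3 14 10 6 5 13 8 7
j=2: A[2]=10 > 7 → no swap
j=3: A[3]=6 ≤ 7 → i=1, swap A[1],A[3] → 3 6 10 14 5 13 8 7
j=4: A[4]=5 ≤ 7 → i=2, swap A[2],A[4] → 3 6 5 14 10 13 8 7
j=5: A[5]=13 > 7 → no swap
j=6: A[6]=8 > 7 → no swap
final swap A[3],A[7] → 3 6 5 7 10 13 8 14; return 3

3 6 5 7 10 13 8 14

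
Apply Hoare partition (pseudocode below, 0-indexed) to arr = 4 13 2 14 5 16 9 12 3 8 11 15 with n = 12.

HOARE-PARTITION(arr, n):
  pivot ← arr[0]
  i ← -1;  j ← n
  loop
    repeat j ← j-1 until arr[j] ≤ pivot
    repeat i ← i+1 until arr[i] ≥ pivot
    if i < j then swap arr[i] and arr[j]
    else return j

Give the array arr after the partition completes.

3 2 13 14 5 16 9 12 4 8 11 15

pivot=4
j stops at 8 (3), i stops at 0 (4); swap ⇒ 3 13 2 14 5 16 9 12 4 8 11 15
j stops at 2 (2), i stops at 1 (13); swap ⇒ 3 2 13 14 5 16 9 12 4 8 11 15
j stops at 1, i stops at 2; i≥j ⇒ return 1. arr=3 2 13 14 5 16 9 12 4 8 11 15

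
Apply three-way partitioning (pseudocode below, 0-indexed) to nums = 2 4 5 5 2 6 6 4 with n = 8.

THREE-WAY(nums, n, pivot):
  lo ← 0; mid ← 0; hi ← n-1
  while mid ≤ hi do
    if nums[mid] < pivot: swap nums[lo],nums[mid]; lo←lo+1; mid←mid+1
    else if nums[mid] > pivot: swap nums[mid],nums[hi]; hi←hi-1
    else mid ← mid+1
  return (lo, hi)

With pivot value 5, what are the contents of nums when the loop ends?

2 4 2 4 5 5 6 6

pivot = 5; lo=0, mid=0, hi=7
nums[mid]=2<5: swap nums[0],nums[0]; lo=1,mid=1 → 2 4 5 5 2 6 6 4
nums[mid]=4<5: swap nums[1],nums[1]; lo=2,mid=2 → 2 4 5 5 2 6 6 4
nums[mid]=5=5: mid=3
nums[mid]=5=5: mid=4
nums[mid]=2<5: swap nums[2],nums[4]; lo=3,mid=5 → 2 4 2 5 5 6 6 4
nums[mid]=6>5: swap nums[5],nums[7]; hi=6 → 2 4 2 5 5 4 6 6
nums[mid]=4<5: swap nums[3],nums[5]; lo=4,mid=6 → 2 4 2 4 5 5 6 6
nums[mid]=6>5: swap nums[6],nums[6]; hi=5 → 2 4 2 4 5 5 6 6
end: lo=4, hi=5; nums = 2 4 2 4 5 5 6 6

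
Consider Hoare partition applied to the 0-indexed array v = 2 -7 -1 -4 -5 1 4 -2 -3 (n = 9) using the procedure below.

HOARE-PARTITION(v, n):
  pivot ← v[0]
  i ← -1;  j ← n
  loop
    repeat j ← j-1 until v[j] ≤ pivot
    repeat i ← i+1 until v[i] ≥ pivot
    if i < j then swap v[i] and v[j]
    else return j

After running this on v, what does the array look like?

-3 -7 -1 -4 -5 1 -2 4 2

pivot=2
j stops at 8 (-3), i stops at 0 (2); swap ⇒ -3 -7 -1 -4 -5 1 4 -2 2
j stops at 7 (-2), i stops at 6 (4); swap ⇒ -3 -7 -1 -4 -5 1 -2 4 2
j stops at 6, i stops at 7; i≥j ⇒ return 6. v=-3 -7 -1 -4 -5 1 -2 4 2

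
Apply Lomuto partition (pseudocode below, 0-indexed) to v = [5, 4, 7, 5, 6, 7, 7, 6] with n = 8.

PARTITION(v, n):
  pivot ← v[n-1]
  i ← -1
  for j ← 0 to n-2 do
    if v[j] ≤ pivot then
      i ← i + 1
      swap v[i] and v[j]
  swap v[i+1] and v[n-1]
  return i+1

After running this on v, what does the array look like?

[5, 4, 5, 6, 6, 7, 7, 7]

pivot = v[7] = 6; i = -1
j=0: v[0]=5 ≤ 6 → i=0, swap v[0],v[0] (no change) → [5, 4, 7, 5, 6, 7, 7, 6]
j=1: v[1]=4 ≤ 6 → i=1, swap v[1],v[1] (no change) → [5, 4, 7, 5, 6, 7, 7, 6]
j=2: v[2]=7 > 6 → no swap
j=3: v[3]=5 ≤ 6 → i=2, swap v[2],v[3] → [5, 4, 5, 7, 6, 7, 7, 6]
j=4: v[4]=6 ≤ 6 → i=3, swap v[3],v[4] → [5, 4, 5, 6, 7, 7, 7, 6]
j=5: v[5]=7 > 6 → no swap
j=6: v[6]=7 > 6 → no swap
final swap v[4],v[7] → [5, 4, 5, 6, 6, 7, 7, 7]; return 4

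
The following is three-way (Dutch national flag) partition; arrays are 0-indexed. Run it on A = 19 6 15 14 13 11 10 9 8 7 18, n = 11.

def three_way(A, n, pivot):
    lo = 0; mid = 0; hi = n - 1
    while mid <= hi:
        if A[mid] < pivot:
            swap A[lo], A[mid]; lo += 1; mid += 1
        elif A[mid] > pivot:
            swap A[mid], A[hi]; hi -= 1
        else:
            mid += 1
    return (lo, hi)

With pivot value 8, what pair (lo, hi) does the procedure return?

lo=0 mid=0 hi=10
19>8: swap(0,10), hi=9 ⇒ 18 6 15 14 13 11 10 9 8 7 19
18>8: swap(0,9), hi=8 ⇒ 7 6 15 14 13 11 10 9 8 18 19
7<8: swap(0,0), lo=1 mid=1 ⇒ 7 6 15 14 13 11 10 9 8 18 19
6<8: swap(1,1), lo=2 mid=2 ⇒ 7 6 15 14 13 11 10 9 8 18 19
15>8: swap(2,8), hi=7 ⇒ 7 6 8 14 13 11 10 9 15 18 19
8=8: mid=3
14>8: swap(3,7), hi=6 ⇒ 7 6 8 9 13 11 10 14 15 18 19
9>8: swap(3,6), hi=5 ⇒ 7 6 8 10 13 11 9 14 15 18 19
10>8: swap(3,5), hi=4 ⇒ 7 6 8 11 13 10 9 14 15 18 19
11>8: swap(3,4), hi=3 ⇒ 7 6 8 13 11 10 9 14 15 18 19
13>8: swap(3,3), hi=2 ⇒ 7 6 8 13 11 10 9 14 15 18 19
done. lo=2 hi=2; A=7 6 8 13 11 10 9 14 15 18 19

(2, 2)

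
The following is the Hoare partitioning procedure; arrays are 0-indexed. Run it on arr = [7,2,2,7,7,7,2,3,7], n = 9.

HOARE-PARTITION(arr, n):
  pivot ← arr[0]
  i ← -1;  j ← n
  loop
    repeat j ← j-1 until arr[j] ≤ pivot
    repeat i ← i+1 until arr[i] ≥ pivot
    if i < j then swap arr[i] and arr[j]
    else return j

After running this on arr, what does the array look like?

pivot=7
j stops at 8 (7), i stops at 0 (7); swap ⇒ [7,2,2,7,7,7,2,3,7]
j stops at 7 (3), i stops at 3 (7); swap ⇒ [7,2,2,3,7,7,2,7,7]
j stops at 6 (2), i stops at 4 (7); swap ⇒ [7,2,2,3,2,7,7,7,7]
j stops at 5, i stops at 5; i≥j ⇒ return 5. arr=[7,2,2,3,2,7,7,7,7]

[7,2,2,3,2,7,7,7,7]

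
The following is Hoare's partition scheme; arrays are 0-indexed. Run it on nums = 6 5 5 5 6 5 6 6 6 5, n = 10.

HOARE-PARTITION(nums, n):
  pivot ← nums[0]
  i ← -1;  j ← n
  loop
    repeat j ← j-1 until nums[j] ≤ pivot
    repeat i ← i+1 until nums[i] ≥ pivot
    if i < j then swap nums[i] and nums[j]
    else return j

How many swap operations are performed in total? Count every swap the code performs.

3

pivot = nums[0] = 6; i = -1, j = 10
j→9 (nums[9]=5≤6), i→0 (nums[0]=6≥6); i<j, swap → 5 5 5 5 6 5 6 6 6 6
j→8 (nums[8]=6≤6), i→4 (nums[4]=6≥6); i<j, swap → 5 5 5 5 6 5 6 6 6 6
j→7 (nums[7]=6≤6), i→6 (nums[6]=6≥6); i<j, swap → 5 5 5 5 6 5 6 6 6 6
j→6, i→7; i≥j, return j=6. nums = 5 5 5 5 6 5 6 6 6 6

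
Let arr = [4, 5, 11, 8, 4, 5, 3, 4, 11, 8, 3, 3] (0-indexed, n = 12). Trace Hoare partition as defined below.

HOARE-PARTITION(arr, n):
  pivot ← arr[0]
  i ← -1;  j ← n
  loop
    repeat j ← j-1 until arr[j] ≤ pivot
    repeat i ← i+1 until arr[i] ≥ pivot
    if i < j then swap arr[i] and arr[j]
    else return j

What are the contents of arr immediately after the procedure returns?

pivot=4
j stops at 11 (3), i stops at 0 (4); swap ⇒ [3, 5, 11, 8, 4, 5, 3, 4, 11, 8, 3, 4]
j stops at 10 (3), i stops at 1 (5); swap ⇒ [3, 3, 11, 8, 4, 5, 3, 4, 11, 8, 5, 4]
j stops at 7 (4), i stops at 2 (11); swap ⇒ [3, 3, 4, 8, 4, 5, 3, 11, 11, 8, 5, 4]
j stops at 6 (3), i stops at 3 (8); swap ⇒ [3, 3, 4, 3, 4, 5, 8, 11, 11, 8, 5, 4]
j stops at 4, i stops at 4; i≥j ⇒ return 4. arr=[3, 3, 4, 3, 4, 5, 8, 11, 11, 8, 5, 4]

[3, 3, 4, 3, 4, 5, 8, 11, 11, 8, 5, 4]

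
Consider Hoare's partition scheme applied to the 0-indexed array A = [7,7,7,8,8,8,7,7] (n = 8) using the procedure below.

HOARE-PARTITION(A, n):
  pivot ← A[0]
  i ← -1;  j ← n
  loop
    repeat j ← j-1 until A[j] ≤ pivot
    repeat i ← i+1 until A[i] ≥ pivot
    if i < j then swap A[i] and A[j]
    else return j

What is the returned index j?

2

pivot=7
j stops at 7 (7), i stops at 0 (7); swap ⇒ [7,7,7,8,8,8,7,7]
j stops at 6 (7), i stops at 1 (7); swap ⇒ [7,7,7,8,8,8,7,7]
j stops at 2, i stops at 2; i≥j ⇒ return 2. A=[7,7,7,8,8,8,7,7]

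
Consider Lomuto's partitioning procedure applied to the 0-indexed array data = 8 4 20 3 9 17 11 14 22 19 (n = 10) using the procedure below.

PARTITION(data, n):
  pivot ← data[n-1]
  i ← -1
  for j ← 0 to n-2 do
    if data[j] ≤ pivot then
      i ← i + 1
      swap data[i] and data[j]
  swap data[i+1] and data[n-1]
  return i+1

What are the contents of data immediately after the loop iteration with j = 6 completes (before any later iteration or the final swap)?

pivot = data[9] = 19; i = -1
j=0: data[0]=8 ≤ 19 → i=0, swap data[0],data[0] (no change) → 8 4 20 3 9 17 11 14 22 19
j=1: data[1]=4 ≤ 19 → i=1, swap data[1],data[1] (no change) → 8 4 20 3 9 17 11 14 22 19
j=2: data[2]=20 > 19 → no swap
j=3: data[3]=3 ≤ 19 → i=2, swap data[2],data[3] → 8 4 3 20 9 17 11 14 22 19
j=4: data[4]=9 ≤ 19 → i=3, swap data[3],data[4] → 8 4 3 9 20 17 11 14 22 19
j=5: data[5]=17 ≤ 19 → i=4, swap data[4],data[5] → 8 4 3 9 17 20 11 14 22 19
j=6: data[6]=11 ≤ 19 → i=5, swap data[5],data[6] → 8 4 3 9 17 11 20 14 22 19
(after j=6) data = 8 4 3 9 17 11 20 14 22 19

8 4 3 9 17 11 20 14 22 19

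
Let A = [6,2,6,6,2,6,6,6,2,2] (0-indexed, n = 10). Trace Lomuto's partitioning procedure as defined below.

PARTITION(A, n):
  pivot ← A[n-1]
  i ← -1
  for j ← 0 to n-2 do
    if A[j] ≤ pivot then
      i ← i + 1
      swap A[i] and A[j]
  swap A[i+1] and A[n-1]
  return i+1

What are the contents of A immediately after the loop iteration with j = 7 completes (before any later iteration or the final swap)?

[2,2,6,6,6,6,6,6,2,2]

pivot = A[9] = 2; i = -1
j=0: A[0]=6 > 2 → no swap
j=1: A[1]=2 ≤ 2 → i=0, swap A[0],A[1] → [2,6,6,6,2,6,6,6,2,2]
j=2: A[2]=6 > 2 → no swap
j=3: A[3]=6 > 2 → no swap
j=4: A[4]=2 ≤ 2 → i=1, swap A[1],A[4] → [2,2,6,6,6,6,6,6,2,2]
j=5: A[5]=6 > 2 → no swap
j=6: A[6]=6 > 2 → no swap
j=7: A[7]=6 > 2 → no swap
(after j=7) A = [2,2,6,6,6,6,6,6,2,2]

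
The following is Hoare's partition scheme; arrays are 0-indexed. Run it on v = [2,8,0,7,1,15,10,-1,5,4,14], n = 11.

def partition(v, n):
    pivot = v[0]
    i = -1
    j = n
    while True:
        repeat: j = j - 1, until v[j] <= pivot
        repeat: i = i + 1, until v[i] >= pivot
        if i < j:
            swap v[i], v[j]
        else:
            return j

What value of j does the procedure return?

pivot=2
j stops at 7 (-1), i stops at 0 (2); swap ⇒ [-1,8,0,7,1,15,10,2,5,4,14]
j stops at 4 (1), i stops at 1 (8); swap ⇒ [-1,1,0,7,8,15,10,2,5,4,14]
j stops at 2, i stops at 3; i≥j ⇒ return 2. v=[-1,1,0,7,8,15,10,2,5,4,14]

2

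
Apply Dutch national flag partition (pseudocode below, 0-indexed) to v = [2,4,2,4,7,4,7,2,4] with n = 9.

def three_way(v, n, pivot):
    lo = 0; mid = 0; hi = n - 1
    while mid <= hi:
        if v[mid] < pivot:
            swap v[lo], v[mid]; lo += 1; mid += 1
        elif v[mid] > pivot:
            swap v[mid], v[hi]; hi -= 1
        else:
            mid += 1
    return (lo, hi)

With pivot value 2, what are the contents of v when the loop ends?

pivot = 2; lo=0, mid=0, hi=8
v[mid]=2=2: mid=1
v[mid]=4>2: swap v[1],v[8]; hi=7 → [2,4,2,4,7,4,7,2,4]
v[mid]=4>2: swap v[1],v[7]; hi=6 → [2,2,2,4,7,4,7,4,4]
v[mid]=2=2: mid=2
v[mid]=2=2: mid=3
v[mid]=4>2: swap v[3],v[6]; hi=5 → [2,2,2,7,7,4,4,4,4]
v[mid]=7>2: swap v[3],v[5]; hi=4 → [2,2,2,4,7,7,4,4,4]
v[mid]=4>2: swap v[3],v[4]; hi=3 → [2,2,2,7,4,7,4,4,4]
v[mid]=7>2: swap v[3],v[3]; hi=2 → [2,2,2,7,4,7,4,4,4]
end: lo=0, hi=2; v = [2,2,2,7,4,7,4,4,4]

[2,2,2,7,4,7,4,4,4]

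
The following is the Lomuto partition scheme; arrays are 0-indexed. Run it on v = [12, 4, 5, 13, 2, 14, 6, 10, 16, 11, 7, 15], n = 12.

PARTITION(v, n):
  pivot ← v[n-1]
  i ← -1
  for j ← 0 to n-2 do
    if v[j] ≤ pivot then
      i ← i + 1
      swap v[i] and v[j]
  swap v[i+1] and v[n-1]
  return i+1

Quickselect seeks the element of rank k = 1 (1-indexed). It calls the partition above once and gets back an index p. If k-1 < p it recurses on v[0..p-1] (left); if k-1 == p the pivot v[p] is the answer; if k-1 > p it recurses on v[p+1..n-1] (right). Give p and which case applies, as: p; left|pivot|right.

pivot = v[11] = 15; i = -1
j=0: v[0]=12 ≤ 15 → i=0, swap v[0],v[0] (no change) → [12, 4, 5, 13, 2, 14, 6, 10, 16, 11, 7, 15]
j=1: v[1]=4 ≤ 15 → i=1, swap v[1],v[1] (no change) → [12, 4, 5, 13, 2, 14, 6, 10, 16, 11, 7, 15]
j=2: v[2]=5 ≤ 15 → i=2, swap v[2],v[2] (no change) → [12, 4, 5, 13, 2, 14, 6, 10, 16, 11, 7, 15]
j=3: v[3]=13 ≤ 15 → i=3, swap v[3],v[3] (no change) → [12, 4, 5, 13, 2, 14, 6, 10, 16, 11, 7, 15]
j=4: v[4]=2 ≤ 15 → i=4, swap v[4],v[4] (no change) → [12, 4, 5, 13, 2, 14, 6, 10, 16, 11, 7, 15]
j=5: v[5]=14 ≤ 15 → i=5, swap v[5],v[5] (no change) → [12, 4, 5, 13, 2, 14, 6, 10, 16, 11, 7, 15]
j=6: v[6]=6 ≤ 15 → i=6, swap v[6],v[6] (no change) → [12, 4, 5, 13, 2, 14, 6, 10, 16, 11, 7, 15]
j=7: v[7]=10 ≤ 15 → i=7, swap v[7],v[7] (no change) → [12, 4, 5, 13, 2, 14, 6, 10, 16, 11, 7, 15]
j=8: v[8]=16 > 15 → no swap
j=9: v[9]=11 ≤ 15 → i=8, swap v[8],v[9] → [12, 4, 5, 13, 2, 14, 6, 10, 11, 16, 7, 15]
j=10: v[10]=7 ≤ 15 → i=9, swap v[9],v[10] → [12, 4, 5, 13, 2, 14, 6, 10, 11, 7, 16, 15]
final swap v[10],v[11] → [12, 4, 5, 13, 2, 14, 6, 10, 11, 7, 15, 16]; return 10
p = 10; k-1 = 0 < 10 ⇒ left

10; left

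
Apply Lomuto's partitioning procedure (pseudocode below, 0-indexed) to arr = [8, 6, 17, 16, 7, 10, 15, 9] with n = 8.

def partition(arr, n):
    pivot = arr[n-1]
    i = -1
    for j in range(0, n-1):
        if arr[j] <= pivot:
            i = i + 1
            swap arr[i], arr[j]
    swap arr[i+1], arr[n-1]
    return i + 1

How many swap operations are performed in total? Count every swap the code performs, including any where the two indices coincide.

4

pivot=9, i=-1
j=0: 8≤9, i=0, swap(0,0) ⇒ [8, 6, 17, 16, 7, 10, 15, 9]
j=1: 6≤9, i=1, swap(1,1) ⇒ [8, 6, 17, 16, 7, 10, 15, 9]
j=2: 17>9, skip
j=3: 16>9, skip
j=4: 7≤9, i=2, swap(2,4) ⇒ [8, 6, 7, 16, 17, 10, 15, 9]
j=5: 10>9, skip
j=6: 15>9, skip
swap(3,7) ⇒ [8, 6, 7, 9, 17, 10, 15, 16]; return 3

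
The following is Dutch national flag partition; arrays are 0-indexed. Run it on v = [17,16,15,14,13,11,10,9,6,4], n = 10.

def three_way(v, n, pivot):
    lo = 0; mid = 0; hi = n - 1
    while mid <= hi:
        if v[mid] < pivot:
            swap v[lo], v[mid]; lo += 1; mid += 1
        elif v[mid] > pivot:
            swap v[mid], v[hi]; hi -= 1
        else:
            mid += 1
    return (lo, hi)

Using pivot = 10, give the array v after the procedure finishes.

lo=0 mid=0 hi=9
17>10: swap(0,9), hi=8 ⇒ [4,16,15,14,13,11,10,9,6,17]
4<10: swap(0,0), lo=1 mid=1 ⇒ [4,16,15,14,13,11,10,9,6,17]
16>10: swap(1,8), hi=7 ⇒ [4,6,15,14,13,11,10,9,16,17]
6<10: swap(1,1), lo=2 mid=2 ⇒ [4,6,15,14,13,11,10,9,16,17]
15>10: swap(2,7), hi=6 ⇒ [4,6,9,14,13,11,10,15,16,17]
9<10: swap(2,2), lo=3 mid=3 ⇒ [4,6,9,14,13,11,10,15,16,17]
14>10: swap(3,6), hi=5 ⇒ [4,6,9,10,13,11,14,15,16,17]
10=10: mid=4
13>10: swap(4,5), hi=4 ⇒ [4,6,9,10,11,13,14,15,16,17]
11>10: swap(4,4), hi=3 ⇒ [4,6,9,10,11,13,14,15,16,17]
done. lo=3 hi=3; v=[4,6,9,10,11,13,14,15,16,17]

[4,6,9,10,11,13,14,15,16,17]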